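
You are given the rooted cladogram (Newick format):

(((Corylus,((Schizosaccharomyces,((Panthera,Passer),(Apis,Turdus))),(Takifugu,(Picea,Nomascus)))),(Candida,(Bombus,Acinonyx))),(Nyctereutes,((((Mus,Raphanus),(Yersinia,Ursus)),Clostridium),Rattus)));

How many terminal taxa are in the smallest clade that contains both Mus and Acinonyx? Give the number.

The MRCA of Mus and Acinonyx is the root, so the clade is the entire tree.
That clade contains 19 terminal taxa: Acinonyx, Apis, Bombus, Candida, Clostridium, Corylus, Mus, Nomascus, Nyctereutes, Panthera, Passer, Picea, Raphanus, Rattus, Schizosaccharomyces, Takifugu, Turdus, Ursus, Yersinia.

19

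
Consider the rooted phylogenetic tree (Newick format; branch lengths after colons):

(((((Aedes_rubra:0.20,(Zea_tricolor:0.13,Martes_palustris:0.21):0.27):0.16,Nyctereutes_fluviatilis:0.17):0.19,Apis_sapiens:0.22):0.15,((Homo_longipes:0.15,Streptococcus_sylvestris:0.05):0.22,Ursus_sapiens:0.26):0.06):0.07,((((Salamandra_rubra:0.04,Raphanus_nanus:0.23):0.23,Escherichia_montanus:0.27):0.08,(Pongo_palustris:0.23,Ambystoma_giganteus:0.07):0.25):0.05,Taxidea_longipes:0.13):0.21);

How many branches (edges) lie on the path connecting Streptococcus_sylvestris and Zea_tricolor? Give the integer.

8

The MRCA of Streptococcus_sylvestris and Zea_tricolor is the node subtending ((((Aedes_rubra,(Zea_tricolor,Martes_palustris)),Nyctereutes_fluviatilis),Apis_sapiens),((Homo_longipes,Streptococcus_sylvestris),Ursus_sapiens)).
From Streptococcus_sylvestris up to that node: 3 branches. From Zea_tricolor up to the same node: 5 branches. Total: 3 + 5 = 8.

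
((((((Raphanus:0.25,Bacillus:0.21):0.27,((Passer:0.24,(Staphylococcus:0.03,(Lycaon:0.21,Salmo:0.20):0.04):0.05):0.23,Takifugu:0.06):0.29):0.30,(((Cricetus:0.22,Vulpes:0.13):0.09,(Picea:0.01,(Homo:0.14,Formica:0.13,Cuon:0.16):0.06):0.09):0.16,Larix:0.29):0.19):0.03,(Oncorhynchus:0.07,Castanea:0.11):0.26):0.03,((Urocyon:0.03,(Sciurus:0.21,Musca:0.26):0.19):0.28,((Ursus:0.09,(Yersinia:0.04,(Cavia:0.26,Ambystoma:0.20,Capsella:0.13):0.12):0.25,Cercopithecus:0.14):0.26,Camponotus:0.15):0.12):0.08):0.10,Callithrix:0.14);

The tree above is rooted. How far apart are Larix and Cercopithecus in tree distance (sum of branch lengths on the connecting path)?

1.14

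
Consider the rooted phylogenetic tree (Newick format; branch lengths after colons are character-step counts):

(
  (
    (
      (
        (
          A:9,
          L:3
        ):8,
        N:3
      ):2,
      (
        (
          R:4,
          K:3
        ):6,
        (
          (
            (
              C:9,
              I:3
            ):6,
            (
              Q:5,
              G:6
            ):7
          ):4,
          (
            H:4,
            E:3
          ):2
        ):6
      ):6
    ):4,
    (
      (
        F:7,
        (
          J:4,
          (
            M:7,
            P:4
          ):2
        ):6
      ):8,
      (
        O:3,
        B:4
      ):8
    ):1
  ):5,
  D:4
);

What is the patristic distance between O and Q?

44

The path runs O → … → MRCA → … → Q; the MRCA is the node subtending ((((A,L),N),((R,K),(((C,I),(Q,G)),(H,E)))),((F,(J,(M,P))),(O,B))).
Branch lengths along that path: 3 + 8 + 1 + 4 + 6 + 6 + 4 + 7 + 5 = 44.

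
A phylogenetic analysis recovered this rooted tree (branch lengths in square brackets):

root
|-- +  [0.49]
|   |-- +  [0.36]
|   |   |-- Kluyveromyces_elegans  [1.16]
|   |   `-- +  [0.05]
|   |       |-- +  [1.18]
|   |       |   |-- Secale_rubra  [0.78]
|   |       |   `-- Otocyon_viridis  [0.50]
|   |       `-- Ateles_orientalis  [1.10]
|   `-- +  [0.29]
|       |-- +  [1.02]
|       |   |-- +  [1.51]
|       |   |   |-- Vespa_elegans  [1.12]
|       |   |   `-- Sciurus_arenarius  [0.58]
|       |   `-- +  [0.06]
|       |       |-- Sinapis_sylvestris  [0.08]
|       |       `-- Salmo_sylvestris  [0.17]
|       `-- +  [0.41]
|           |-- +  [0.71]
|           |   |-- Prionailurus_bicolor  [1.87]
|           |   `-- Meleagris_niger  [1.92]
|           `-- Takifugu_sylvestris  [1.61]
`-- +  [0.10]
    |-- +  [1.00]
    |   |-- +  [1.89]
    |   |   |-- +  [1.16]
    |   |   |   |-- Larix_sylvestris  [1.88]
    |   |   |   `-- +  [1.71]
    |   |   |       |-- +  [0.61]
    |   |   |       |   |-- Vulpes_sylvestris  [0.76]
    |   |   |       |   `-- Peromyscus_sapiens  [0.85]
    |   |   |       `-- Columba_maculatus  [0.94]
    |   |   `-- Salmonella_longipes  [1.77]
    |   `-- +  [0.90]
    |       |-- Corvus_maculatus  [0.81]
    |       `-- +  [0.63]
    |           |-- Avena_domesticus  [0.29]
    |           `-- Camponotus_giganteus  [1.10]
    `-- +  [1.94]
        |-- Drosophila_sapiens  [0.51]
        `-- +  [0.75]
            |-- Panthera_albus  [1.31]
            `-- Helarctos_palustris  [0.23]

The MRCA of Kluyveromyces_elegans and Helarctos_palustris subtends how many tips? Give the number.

22

The MRCA of Kluyveromyces_elegans and Helarctos_palustris is the root, so the clade is the entire tree.
That clade contains 22 terminal taxa: Ateles_orientalis, Avena_domesticus, Camponotus_giganteus, Columba_maculatus, Corvus_maculatus, Drosophila_sapiens, Helarctos_palustris, Kluyveromyces_elegans, Larix_sylvestris, Meleagris_niger, Otocyon_viridis, Panthera_albus, Peromyscus_sapiens, Prionailurus_bicolor, Salmo_sylvestris, Salmonella_longipes, Sciurus_arenarius, Secale_rubra, Sinapis_sylvestris, Takifugu_sylvestris, Vespa_elegans, Vulpes_sylvestris.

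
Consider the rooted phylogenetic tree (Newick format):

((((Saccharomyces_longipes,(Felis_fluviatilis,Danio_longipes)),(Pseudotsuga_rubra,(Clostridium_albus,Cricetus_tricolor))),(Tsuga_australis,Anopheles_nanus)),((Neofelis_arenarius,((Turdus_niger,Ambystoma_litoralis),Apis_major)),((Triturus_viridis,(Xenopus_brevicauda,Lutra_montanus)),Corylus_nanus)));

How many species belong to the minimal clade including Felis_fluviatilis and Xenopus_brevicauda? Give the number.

16

The MRCA of Felis_fluviatilis and Xenopus_brevicauda is the root, so the clade is the entire tree.
That clade contains 16 terminal taxa: Ambystoma_litoralis, Anopheles_nanus, Apis_major, Clostridium_albus, Corylus_nanus, Cricetus_tricolor, Danio_longipes, Felis_fluviatilis, Lutra_montanus, Neofelis_arenarius, Pseudotsuga_rubra, Saccharomyces_longipes, Triturus_viridis, Tsuga_australis, Turdus_niger, Xenopus_brevicauda.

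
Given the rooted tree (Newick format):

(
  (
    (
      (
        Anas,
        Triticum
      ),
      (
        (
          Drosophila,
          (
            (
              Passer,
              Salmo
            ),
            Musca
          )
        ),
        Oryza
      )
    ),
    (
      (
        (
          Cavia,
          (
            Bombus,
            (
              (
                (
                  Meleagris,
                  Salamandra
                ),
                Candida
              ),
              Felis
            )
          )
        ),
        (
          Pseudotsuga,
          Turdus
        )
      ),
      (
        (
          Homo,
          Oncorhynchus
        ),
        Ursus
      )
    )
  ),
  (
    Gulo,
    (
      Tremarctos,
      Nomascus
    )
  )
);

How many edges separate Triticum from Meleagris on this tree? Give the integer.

The MRCA of Triticum and Meleagris is the node subtending (((Anas,Triticum),((Drosophila,((Passer,Salmo),Musca)),Oryza)),(((Cavia,(Bombus,(((Meleagris,Salamandra),Candida),Felis))),(Pseudotsuga,Turdus)),((Homo,Oncorhynchus),Ursus))).
From Triticum up to that node: 3 branches. From Meleagris up to the same node: 8 branches. Total: 3 + 8 = 11.

11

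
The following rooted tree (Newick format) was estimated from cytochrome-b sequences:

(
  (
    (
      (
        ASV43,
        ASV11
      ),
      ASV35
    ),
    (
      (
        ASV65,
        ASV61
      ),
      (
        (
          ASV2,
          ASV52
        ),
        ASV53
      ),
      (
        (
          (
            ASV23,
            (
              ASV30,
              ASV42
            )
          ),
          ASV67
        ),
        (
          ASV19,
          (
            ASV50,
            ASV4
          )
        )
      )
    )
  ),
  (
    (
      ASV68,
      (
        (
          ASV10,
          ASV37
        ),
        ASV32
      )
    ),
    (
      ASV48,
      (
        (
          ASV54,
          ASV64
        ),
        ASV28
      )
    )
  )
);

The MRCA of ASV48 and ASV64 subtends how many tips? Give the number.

4

The MRCA of ASV48 and ASV64 is the node subtending (ASV48,((ASV54,ASV64),ASV28)).
That clade contains 4 terminal taxa: ASV28, ASV48, ASV54, ASV64.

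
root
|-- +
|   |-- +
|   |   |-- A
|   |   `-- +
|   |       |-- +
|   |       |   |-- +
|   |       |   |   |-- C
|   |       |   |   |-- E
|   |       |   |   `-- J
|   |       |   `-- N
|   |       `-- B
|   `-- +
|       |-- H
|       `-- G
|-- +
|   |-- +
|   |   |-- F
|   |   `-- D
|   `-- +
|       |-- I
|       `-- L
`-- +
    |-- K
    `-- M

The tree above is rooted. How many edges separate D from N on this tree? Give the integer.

8

The MRCA of D and N is the root of the tree.
From D up to that node: 3 branches. From N up to the same node: 5 branches. Total: 3 + 5 = 8.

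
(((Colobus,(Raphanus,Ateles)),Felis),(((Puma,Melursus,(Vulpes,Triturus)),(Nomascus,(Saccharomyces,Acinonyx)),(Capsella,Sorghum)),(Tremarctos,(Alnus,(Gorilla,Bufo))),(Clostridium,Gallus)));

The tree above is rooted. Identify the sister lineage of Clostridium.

Clostridium attaches to the tree at the node subtending (Clostridium,Gallus).
The other lineage descending from that same node — the sister group — is the single tip Gallus.

Gallus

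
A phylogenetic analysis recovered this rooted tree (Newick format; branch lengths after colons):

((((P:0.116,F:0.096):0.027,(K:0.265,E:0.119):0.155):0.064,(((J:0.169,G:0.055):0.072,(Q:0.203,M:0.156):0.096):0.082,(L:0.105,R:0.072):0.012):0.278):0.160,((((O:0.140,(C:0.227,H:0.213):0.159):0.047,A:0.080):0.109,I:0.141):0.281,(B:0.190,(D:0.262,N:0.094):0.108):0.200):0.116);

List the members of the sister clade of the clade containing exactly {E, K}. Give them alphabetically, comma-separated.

F, P

The clade containing exactly {E, K} attaches to the tree at the node subtending ((P,F),(K,E)).
The other lineage descending from that same node — the sister group — is (P,F); its 2 tips in alphabetical order are the answer.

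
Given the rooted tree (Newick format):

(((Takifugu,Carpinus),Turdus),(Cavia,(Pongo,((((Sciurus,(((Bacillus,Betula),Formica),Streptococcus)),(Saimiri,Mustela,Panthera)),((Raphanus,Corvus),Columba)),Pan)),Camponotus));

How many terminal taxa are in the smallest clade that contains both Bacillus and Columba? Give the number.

11

The MRCA of Bacillus and Columba is the node subtending (((Sciurus,(((Bacillus,Betula),Formica),Streptococcus)),(Saimiri,Mustela,Panthera)),((Raphanus,Corvus),Columba)).
That clade contains 11 terminal taxa: Bacillus, Betula, Columba, Corvus, Formica, Mustela, Panthera, Raphanus, Saimiri, Sciurus, Streptococcus.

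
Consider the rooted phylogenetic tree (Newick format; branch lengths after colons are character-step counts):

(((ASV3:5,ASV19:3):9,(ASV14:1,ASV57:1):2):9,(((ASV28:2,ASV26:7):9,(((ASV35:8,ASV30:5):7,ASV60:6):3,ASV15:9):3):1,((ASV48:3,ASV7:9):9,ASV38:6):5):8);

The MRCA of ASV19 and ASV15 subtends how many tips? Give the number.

13

The MRCA of ASV19 and ASV15 is the root, so the clade is the entire tree.
That clade contains 13 terminal taxa: ASV14, ASV15, ASV19, ASV26, ASV28, ASV3, ASV30, ASV35, ASV38, ASV48, ASV57, ASV60, ASV7.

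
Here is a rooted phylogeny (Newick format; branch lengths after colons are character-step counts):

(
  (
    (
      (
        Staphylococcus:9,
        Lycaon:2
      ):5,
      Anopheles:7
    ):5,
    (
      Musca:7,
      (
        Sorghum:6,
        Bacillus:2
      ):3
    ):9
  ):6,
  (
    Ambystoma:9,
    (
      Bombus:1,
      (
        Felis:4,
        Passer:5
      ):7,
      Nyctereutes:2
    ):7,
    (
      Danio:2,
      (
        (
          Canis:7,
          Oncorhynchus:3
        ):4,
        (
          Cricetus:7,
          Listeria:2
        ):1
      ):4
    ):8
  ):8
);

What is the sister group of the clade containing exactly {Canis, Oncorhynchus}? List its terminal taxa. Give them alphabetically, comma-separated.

The clade containing exactly {Canis, Oncorhynchus} attaches to the tree at the node subtending ((Canis,Oncorhynchus),(Cricetus,Listeria)).
The other lineage descending from that same node — the sister group — is (Cricetus,Listeria); its 2 tips in alphabetical order are the answer.

Cricetus, Listeria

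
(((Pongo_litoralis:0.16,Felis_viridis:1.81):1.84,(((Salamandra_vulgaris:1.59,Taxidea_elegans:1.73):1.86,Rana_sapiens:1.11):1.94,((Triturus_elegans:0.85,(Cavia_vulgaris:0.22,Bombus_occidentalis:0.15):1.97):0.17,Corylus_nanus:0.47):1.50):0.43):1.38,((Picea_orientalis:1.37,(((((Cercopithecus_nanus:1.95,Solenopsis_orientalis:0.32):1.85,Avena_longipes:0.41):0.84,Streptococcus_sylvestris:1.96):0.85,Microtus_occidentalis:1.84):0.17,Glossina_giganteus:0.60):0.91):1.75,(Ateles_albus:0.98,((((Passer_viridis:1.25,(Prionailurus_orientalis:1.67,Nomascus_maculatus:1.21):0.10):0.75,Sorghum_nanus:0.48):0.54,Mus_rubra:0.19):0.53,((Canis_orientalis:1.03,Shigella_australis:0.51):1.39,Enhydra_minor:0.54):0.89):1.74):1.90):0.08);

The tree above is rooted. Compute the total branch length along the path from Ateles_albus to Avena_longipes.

The path runs Ateles_albus → … → MRCA → … → Avena_longipes; the MRCA is the node subtending ((Picea_orientalis,(((((Cercopithecus_nanus,Solenopsis_orientalis),Avena_longipes),Streptococcus_sylvestris),Microtus_occidentalis),Glossina_giganteus)),(Ateles_albus,((((Passer_viridis,(Prionailurus_orientalis,Nomascus_maculatus)),Sorghum_nanus),Mus_rubra),((Canis_orientalis,Shigella_australis),Enhydra_minor)))).
Branch lengths along that path: 0.98 + 1.90 + 1.75 + 0.91 + 0.17 + 0.85 + 0.84 + 0.41 = 7.81.

7.81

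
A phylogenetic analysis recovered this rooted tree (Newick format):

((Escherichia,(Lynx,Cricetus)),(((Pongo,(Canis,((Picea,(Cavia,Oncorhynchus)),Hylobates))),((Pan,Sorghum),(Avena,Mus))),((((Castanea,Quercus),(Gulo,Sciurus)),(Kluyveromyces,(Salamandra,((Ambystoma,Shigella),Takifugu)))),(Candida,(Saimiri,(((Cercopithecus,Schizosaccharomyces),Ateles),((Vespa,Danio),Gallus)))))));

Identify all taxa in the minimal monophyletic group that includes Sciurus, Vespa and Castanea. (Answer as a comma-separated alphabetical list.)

Tracing Sciurus: it sits inside (Gulo,Sciurus).
Tracing Vespa: it sits inside (Vespa,Danio).
Tracing Castanea: it sits inside (Castanea,Quercus).
The smallest clade enclosing all 3 is ((((Castanea,Quercus),(Gulo,Sciurus)),(Kluyveromyces,(Salamandra,((Ambystoma,Shigella),Takifugu)))),(Candida,(Saimiri,(((Cercopithecus,Schizosaccharomyces),Ateles),((Vespa,Danio),Gallus))))); the answer is its 17 terminal taxa in alphabetical order.

Ambystoma, Ateles, Candida, Castanea, Cercopithecus, Danio, Gallus, Gulo, Kluyveromyces, Quercus, Saimiri, Salamandra, Schizosaccharomyces, Sciurus, Shigella, Takifugu, Vespa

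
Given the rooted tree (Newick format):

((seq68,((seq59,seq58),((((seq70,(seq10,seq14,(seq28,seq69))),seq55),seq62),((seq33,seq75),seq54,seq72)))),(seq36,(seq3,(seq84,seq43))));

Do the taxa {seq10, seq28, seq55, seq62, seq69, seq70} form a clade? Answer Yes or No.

The MRCA of the listed taxa subtends (((seq70,(seq10,seq14,(seq28,seq69))),seq55),seq62).
That clade also contains seq14, which is not in the proposed group, so the group is not monophyletic.

No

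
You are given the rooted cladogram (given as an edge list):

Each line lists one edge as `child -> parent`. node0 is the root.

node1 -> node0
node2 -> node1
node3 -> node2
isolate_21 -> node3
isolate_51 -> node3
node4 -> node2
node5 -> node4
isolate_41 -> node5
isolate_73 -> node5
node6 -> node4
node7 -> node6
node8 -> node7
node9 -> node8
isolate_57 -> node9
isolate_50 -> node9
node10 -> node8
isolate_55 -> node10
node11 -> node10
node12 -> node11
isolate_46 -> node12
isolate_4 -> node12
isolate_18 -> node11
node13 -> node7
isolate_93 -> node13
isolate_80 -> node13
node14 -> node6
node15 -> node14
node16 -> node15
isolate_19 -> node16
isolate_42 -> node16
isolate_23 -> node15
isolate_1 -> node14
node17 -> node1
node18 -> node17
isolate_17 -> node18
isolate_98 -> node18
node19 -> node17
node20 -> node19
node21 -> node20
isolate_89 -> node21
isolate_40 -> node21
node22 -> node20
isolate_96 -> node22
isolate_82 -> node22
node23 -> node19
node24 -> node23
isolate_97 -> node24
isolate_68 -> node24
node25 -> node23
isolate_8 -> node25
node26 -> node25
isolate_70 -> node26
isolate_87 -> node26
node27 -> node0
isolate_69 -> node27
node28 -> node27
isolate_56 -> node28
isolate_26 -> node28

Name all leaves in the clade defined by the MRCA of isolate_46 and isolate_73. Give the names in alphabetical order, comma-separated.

Tracing isolate_46: it sits inside (isolate_46,isolate_4).
Tracing isolate_73: it sits inside (isolate_41,isolate_73).
The smallest clade enclosing both is ((isolate_41,isolate_73),((((isolate_57,isolate_50),(isolate_55,((isolate_46,isolate_4),isolate_18))),(isolate_93,isolate_80)),(((isolate_19,isolate_42),isolate_23),isolate_1))); the answer is its 14 terminal taxa in alphabetical order.

isolate_1, isolate_18, isolate_19, isolate_23, isolate_4, isolate_41, isolate_42, isolate_46, isolate_50, isolate_55, isolate_57, isolate_73, isolate_80, isolate_93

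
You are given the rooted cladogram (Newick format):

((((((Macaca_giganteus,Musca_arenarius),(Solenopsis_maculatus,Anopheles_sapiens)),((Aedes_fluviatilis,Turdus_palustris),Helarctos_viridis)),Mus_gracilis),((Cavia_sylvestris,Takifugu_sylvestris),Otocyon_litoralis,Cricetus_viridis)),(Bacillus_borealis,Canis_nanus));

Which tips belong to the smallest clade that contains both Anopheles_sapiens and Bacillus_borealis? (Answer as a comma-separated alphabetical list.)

Tracing Anopheles_sapiens: it sits inside (Solenopsis_maculatus,Anopheles_sapiens).
Tracing Bacillus_borealis: it sits inside (Bacillus_borealis,Canis_nanus).
The smallest clade enclosing both is the whole tree (their MRCA is the root), so the answer is all 14 tips in alphabetical order.

Aedes_fluviatilis, Anopheles_sapiens, Bacillus_borealis, Canis_nanus, Cavia_sylvestris, Cricetus_viridis, Helarctos_viridis, Macaca_giganteus, Mus_gracilis, Musca_arenarius, Otocyon_litoralis, Solenopsis_maculatus, Takifugu_sylvestris, Turdus_palustris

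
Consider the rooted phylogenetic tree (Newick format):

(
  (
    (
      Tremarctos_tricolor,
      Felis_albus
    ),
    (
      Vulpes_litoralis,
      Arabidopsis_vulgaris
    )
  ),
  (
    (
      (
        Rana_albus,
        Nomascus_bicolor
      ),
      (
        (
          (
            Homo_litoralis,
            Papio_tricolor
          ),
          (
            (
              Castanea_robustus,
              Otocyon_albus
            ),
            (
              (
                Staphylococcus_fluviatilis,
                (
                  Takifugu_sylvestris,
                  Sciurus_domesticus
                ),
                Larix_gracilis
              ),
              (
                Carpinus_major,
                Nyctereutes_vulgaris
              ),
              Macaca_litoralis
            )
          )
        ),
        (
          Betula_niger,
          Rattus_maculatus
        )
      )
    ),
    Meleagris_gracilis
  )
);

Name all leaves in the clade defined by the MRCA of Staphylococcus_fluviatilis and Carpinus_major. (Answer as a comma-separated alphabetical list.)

Tracing Staphylococcus_fluviatilis: it sits inside (Staphylococcus_fluviatilis,(Takifugu_sylvestris,Sciurus_domesticus),Larix_gracilis).
Tracing Carpinus_major: it sits inside (Carpinus_major,Nyctereutes_vulgaris).
The smallest clade enclosing both is ((Staphylococcus_fluviatilis,(Takifugu_sylvestris,Sciurus_domesticus),Larix_gracilis),(Carpinus_major,Nyctereutes_vulgaris),Macaca_litoralis); the answer is its 7 terminal taxa in alphabetical order.

Carpinus_major, Larix_gracilis, Macaca_litoralis, Nyctereutes_vulgaris, Sciurus_domesticus, Staphylococcus_fluviatilis, Takifugu_sylvestris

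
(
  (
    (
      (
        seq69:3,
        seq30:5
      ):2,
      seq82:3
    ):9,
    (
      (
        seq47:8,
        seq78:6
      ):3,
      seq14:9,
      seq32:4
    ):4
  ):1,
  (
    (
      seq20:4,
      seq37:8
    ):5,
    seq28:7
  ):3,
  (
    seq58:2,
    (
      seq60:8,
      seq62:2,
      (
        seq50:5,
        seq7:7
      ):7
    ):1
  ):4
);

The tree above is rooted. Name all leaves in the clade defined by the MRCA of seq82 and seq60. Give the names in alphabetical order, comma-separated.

seq14, seq20, seq28, seq30, seq32, seq37, seq47, seq50, seq58, seq60, seq62, seq69, seq7, seq78, seq82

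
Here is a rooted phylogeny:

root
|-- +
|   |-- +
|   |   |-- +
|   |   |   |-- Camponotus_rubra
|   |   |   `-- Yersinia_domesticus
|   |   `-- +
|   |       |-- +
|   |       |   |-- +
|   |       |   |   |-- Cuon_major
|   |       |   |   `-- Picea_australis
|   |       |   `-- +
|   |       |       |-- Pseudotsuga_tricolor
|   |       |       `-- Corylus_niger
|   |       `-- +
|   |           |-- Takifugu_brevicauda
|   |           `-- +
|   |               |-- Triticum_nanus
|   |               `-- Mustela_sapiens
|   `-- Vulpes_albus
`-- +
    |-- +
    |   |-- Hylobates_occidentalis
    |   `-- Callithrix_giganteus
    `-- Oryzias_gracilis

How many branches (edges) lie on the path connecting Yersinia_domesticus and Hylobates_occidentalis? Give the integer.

7

The MRCA of Yersinia_domesticus and Hylobates_occidentalis is the root of the tree.
From Yersinia_domesticus up to that node: 4 branches. From Hylobates_occidentalis up to the same node: 3 branches. Total: 4 + 3 = 7.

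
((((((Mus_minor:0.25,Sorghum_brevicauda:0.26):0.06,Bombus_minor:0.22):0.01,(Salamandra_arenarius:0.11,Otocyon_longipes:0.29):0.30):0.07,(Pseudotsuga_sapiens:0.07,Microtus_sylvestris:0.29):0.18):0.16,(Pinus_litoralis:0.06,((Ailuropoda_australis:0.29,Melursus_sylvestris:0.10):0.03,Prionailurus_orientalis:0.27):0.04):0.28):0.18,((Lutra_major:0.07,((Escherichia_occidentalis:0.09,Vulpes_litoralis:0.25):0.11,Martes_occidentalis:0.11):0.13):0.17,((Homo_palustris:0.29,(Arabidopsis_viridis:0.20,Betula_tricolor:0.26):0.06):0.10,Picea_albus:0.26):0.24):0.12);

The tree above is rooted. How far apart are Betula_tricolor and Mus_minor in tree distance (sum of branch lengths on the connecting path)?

The path runs Betula_tricolor → … → MRCA → … → Mus_minor; the MRCA is the root of the tree.
Branch lengths along that path: 0.26 + 0.06 + 0.10 + 0.24 + 0.12 + 0.18 + 0.16 + 0.07 + 0.01 + 0.06 + 0.25 = 1.51.

1.51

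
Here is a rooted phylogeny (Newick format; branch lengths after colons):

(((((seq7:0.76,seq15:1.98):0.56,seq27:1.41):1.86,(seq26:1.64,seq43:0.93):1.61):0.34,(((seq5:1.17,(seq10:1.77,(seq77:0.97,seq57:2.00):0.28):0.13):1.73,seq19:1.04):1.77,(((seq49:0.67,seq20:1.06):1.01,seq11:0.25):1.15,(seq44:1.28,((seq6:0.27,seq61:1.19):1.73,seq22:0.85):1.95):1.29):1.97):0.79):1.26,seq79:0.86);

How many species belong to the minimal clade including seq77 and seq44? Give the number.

The MRCA of seq77 and seq44 is the node subtending (((seq5,(seq10,(seq77,seq57))),seq19),(((seq49,seq20),seq11),(seq44,((seq6,seq61),seq22)))).
That clade contains 12 terminal taxa: seq10, seq11, seq19, seq20, seq22, seq44, seq49, seq5, seq57, seq6, seq61, seq77.

12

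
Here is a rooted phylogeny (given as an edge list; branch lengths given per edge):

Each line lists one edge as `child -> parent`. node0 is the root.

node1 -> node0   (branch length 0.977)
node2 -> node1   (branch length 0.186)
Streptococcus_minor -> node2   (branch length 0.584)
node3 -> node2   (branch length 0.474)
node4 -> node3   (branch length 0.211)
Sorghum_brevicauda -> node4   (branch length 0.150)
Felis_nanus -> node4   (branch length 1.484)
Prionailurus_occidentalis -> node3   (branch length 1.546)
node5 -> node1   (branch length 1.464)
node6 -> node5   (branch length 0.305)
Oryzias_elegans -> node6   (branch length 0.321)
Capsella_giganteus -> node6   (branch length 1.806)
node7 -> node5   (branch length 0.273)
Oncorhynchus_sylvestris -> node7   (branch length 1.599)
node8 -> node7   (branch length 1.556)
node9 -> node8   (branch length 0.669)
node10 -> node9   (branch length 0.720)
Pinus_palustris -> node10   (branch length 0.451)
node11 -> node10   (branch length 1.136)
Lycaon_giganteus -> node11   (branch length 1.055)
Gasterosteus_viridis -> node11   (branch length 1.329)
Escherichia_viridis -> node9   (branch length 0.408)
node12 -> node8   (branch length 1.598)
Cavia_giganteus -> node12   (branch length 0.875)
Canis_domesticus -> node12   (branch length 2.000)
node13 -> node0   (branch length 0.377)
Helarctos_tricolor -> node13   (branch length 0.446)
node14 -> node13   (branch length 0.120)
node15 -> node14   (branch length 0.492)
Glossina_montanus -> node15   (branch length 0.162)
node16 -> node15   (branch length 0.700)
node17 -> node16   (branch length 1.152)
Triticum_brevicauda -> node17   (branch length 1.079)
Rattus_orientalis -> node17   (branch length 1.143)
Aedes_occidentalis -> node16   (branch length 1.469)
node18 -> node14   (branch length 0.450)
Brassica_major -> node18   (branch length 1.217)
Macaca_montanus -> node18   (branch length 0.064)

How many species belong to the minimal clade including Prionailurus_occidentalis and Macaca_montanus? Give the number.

20

The MRCA of Prionailurus_occidentalis and Macaca_montanus is the root, so the clade is the entire tree.
That clade contains 20 terminal taxa: Aedes_occidentalis, Brassica_major, Canis_domesticus, Capsella_giganteus, Cavia_giganteus, Escherichia_viridis, Felis_nanus, Gasterosteus_viridis, Glossina_montanus, Helarctos_tricolor, Lycaon_giganteus, Macaca_montanus, Oncorhynchus_sylvestris, Oryzias_elegans, Pinus_palustris, Prionailurus_occidentalis, Rattus_orientalis, Sorghum_brevicauda, Streptococcus_minor, Triticum_brevicauda.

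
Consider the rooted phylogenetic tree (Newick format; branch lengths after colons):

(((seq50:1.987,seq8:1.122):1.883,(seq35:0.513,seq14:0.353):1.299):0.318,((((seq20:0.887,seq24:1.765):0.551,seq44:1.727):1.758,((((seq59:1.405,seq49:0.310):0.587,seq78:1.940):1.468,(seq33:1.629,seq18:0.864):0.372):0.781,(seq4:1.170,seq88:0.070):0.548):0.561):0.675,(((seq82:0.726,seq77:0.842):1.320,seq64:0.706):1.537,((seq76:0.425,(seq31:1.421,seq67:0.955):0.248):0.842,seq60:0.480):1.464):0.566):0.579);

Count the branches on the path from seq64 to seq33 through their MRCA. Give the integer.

The MRCA of seq64 and seq33 is the node subtending ((((seq20,seq24),seq44),((((seq59,seq49),seq78),(seq33,seq18)),(seq4,seq88))),(((seq82,seq77),seq64),((seq76,(seq31,seq67)),seq60))).
From seq64 up to that node: 3 branches. From seq33 up to the same node: 5 branches. Total: 3 + 5 = 8.

8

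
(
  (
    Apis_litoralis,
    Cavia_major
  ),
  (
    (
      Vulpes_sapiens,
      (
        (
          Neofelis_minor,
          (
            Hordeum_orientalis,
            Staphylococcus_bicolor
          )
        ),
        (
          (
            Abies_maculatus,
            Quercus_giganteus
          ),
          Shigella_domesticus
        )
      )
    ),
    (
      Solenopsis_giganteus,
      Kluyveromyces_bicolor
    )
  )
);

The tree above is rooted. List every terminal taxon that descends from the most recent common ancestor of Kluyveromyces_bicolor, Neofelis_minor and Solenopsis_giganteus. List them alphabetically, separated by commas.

Tracing Kluyveromyces_bicolor: it sits inside (Solenopsis_giganteus,Kluyveromyces_bicolor).
Tracing Neofelis_minor: it sits inside (Neofelis_minor,(Hordeum_orientalis,Staphylococcus_bicolor)).
Tracing Solenopsis_giganteus: it sits inside (Solenopsis_giganteus,Kluyveromyces_bicolor).
The smallest clade enclosing all 3 is ((Vulpes_sapiens,((Neofelis_minor,(Hordeum_orientalis,Staphylococcus_bicolor)),((Abies_maculatus,Quercus_giganteus),Shigella_domesticus))),(Solenopsis_giganteus,Kluyveromyces_bicolor)); the answer is its 9 terminal taxa in alphabetical order.

Abies_maculatus, Hordeum_orientalis, Kluyveromyces_bicolor, Neofelis_minor, Quercus_giganteus, Shigella_domesticus, Solenopsis_giganteus, Staphylococcus_bicolor, Vulpes_sapiens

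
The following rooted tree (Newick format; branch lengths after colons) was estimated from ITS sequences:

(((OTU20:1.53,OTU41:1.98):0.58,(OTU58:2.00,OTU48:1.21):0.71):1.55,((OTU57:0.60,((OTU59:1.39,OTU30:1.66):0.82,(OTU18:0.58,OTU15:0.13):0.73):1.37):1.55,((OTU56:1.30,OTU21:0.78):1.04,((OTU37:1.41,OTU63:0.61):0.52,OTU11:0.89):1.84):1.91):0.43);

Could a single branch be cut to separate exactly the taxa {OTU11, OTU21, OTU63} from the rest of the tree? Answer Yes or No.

No

The MRCA of the listed taxa subtends ((OTU56,OTU21),((OTU37,OTU63),OTU11)).
That clade also contains OTU37, OTU56, which are not in the proposed group, so the group is not monophyletic.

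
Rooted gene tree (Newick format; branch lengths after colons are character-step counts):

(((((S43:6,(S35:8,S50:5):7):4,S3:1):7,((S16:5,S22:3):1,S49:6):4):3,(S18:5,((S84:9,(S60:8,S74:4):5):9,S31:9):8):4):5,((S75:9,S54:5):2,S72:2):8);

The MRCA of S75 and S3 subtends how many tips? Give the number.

The MRCA of S75 and S3 is the root, so the clade is the entire tree.
That clade contains 15 terminal taxa: S16, S18, S22, S3, S31, S35, S43, S49, S50, S54, S60, S72, S74, S75, S84.

15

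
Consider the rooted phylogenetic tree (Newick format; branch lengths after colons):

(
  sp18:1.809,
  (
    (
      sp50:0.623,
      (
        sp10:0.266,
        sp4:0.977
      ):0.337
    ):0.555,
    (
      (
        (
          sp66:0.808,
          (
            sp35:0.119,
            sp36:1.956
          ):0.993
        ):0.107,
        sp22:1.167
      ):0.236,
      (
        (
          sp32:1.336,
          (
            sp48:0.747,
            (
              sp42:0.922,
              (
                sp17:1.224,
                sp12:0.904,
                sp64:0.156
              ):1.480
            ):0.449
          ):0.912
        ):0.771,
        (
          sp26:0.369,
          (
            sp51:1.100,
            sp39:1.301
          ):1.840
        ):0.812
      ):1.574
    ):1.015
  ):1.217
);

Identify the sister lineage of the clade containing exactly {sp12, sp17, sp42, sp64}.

sp48

The clade containing exactly {sp12, sp17, sp42, sp64} attaches to the tree at the node subtending (sp48,(sp42,(sp17,sp12,sp64))).
The other lineage descending from that same node — the sister group — is the single tip sp48.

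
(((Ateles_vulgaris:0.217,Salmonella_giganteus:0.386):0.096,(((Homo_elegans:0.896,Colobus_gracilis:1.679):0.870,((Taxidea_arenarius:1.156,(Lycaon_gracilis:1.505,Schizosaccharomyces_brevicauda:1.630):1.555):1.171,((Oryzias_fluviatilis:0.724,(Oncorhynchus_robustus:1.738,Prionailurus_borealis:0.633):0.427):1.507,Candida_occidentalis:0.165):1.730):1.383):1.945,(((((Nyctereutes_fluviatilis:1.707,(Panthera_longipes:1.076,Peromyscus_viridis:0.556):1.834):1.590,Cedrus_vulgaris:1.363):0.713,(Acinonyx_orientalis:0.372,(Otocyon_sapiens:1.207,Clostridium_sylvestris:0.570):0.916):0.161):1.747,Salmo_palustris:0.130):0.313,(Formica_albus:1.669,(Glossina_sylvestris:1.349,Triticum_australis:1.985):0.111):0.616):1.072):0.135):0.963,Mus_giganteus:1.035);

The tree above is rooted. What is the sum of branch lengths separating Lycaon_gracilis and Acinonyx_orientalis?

11.224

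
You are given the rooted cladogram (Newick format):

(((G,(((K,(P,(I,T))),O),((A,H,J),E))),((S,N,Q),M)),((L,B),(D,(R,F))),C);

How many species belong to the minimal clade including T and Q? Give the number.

The MRCA of T and Q is the node subtending ((G,(((K,(P,(I,T))),O),((A,H,J),E))),((S,N,Q),M)).
That clade contains 14 terminal taxa: A, E, G, H, I, J, K, M, N, O, P, Q, S, T.

14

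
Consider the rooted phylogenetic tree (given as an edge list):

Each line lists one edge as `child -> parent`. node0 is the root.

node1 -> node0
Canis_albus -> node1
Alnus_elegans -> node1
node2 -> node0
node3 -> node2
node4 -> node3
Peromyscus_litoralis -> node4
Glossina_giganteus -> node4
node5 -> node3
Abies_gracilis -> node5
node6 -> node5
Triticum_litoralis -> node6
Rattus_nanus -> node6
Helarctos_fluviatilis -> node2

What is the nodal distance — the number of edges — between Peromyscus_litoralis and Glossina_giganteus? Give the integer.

2

The MRCA of Peromyscus_litoralis and Glossina_giganteus is the node subtending (Peromyscus_litoralis,Glossina_giganteus).
From Peromyscus_litoralis up to that node: 1 branch. From Glossina_giganteus up to the same node: 1 branch. Total: 1 + 1 = 2.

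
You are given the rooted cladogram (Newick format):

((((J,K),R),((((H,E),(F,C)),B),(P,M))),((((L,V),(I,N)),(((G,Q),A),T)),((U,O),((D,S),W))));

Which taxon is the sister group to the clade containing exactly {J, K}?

R

The clade containing exactly {J, K} attaches to the tree at the node subtending ((J,K),R).
The other lineage descending from that same node — the sister group — is the single tip R.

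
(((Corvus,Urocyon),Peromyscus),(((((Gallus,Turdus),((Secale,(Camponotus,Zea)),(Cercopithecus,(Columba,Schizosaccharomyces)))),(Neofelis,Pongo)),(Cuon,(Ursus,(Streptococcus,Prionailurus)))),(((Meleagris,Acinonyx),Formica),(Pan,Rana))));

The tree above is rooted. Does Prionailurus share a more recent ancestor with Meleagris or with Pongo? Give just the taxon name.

The MRCA of Prionailurus and Pongo subtends ((((Gallus,Turdus),((Secale,(Camponotus,Zea)),(Cercopithecus,(Columba,Schizosaccharomyces)))),(Neofelis,Pongo)),(Cuon,(Ursus,(Streptococcus,Prionailurus)))) (14 taxa).
The MRCA of Prionailurus and Meleagris subtends (((((Gallus,Turdus),((Secale,(Camponotus,Zea)),(Cercopithecus,(Columba,Schizosaccharomyces)))),(Neofelis,Pongo)),(Cuon,(Ursus,(Streptococcus,Prionailurus)))),(((Meleagris,Acinonyx),Formica),(Pan,Rana))) (19 taxa).
The first is nested inside the second, so Prionailurus shares a more recent common ancestor with Pongo.

Pongo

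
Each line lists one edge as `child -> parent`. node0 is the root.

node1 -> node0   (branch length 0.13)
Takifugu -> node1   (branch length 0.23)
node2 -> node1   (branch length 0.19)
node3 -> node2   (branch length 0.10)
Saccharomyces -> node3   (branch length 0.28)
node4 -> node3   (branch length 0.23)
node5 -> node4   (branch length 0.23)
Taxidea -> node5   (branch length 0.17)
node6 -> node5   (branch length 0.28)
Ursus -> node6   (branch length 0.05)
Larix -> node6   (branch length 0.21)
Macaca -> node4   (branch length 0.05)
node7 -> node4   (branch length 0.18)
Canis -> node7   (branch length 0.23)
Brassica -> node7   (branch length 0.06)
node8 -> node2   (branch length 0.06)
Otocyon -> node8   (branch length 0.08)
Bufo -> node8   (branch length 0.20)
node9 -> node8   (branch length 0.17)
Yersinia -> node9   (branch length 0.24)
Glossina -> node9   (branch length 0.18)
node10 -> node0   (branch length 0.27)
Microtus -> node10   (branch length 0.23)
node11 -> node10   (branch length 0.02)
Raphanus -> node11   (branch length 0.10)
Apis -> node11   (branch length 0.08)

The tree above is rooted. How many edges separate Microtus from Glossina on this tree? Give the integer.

The MRCA of Microtus and Glossina is the root of the tree.
From Microtus up to that node: 2 branches. From Glossina up to the same node: 5 branches. Total: 2 + 5 = 7.

7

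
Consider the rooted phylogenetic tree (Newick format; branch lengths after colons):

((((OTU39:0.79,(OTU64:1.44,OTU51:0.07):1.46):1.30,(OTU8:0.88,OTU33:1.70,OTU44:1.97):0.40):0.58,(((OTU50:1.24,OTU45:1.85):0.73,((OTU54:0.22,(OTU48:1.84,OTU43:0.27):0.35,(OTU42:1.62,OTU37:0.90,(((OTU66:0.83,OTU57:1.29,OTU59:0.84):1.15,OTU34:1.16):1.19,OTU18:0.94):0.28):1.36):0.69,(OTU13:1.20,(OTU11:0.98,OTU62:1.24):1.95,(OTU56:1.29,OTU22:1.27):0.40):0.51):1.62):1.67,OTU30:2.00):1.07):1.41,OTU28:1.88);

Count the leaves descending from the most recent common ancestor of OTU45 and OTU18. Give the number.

17

The MRCA of OTU45 and OTU18 is the node subtending ((OTU50,OTU45),((OTU54,(OTU48,OTU43),(OTU42,OTU37,(((OTU66,OTU57,OTU59),OTU34),OTU18))),(OTU13,(OTU11,OTU62),(OTU56,OTU22)))).
That clade contains 17 terminal taxa: OTU11, OTU13, OTU18, OTU22, OTU34, OTU37, OTU42, OTU43, OTU45, OTU48, OTU50, OTU54, OTU56, OTU57, OTU59, OTU62, OTU66.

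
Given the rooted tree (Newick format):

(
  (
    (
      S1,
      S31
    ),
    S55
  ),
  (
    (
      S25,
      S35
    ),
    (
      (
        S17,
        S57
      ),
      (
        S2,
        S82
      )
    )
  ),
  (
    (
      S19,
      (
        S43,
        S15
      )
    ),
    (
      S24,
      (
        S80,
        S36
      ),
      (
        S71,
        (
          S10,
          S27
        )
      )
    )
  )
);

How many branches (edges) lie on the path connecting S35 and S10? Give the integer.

8

The MRCA of S35 and S10 is the root of the tree.
From S35 up to that node: 3 branches. From S10 up to the same node: 5 branches. Total: 3 + 5 = 8.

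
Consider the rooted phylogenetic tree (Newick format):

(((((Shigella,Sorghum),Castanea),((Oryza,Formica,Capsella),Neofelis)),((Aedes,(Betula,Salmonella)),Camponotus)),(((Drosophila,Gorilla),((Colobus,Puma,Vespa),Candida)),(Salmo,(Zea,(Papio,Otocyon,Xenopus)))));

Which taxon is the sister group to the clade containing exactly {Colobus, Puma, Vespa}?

The clade containing exactly {Colobus, Puma, Vespa} attaches to the tree at the node subtending ((Colobus,Puma,Vespa),Candida).
The other lineage descending from that same node — the sister group — is the single tip Candida.

Candida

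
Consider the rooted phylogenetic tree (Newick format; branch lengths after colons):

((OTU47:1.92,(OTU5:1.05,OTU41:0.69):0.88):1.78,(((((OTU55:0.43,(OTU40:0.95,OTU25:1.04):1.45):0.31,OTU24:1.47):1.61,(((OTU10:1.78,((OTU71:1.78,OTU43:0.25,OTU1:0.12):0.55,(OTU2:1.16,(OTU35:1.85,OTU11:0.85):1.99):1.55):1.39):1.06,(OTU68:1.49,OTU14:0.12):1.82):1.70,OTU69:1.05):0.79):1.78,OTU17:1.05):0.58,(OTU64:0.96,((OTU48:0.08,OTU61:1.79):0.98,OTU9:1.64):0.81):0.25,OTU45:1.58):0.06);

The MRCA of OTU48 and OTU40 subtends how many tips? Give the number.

The MRCA of OTU48 and OTU40 is the node subtending (((((OTU55,(OTU40,OTU25)),OTU24),(((OTU10,((OTU71,OTU43,OTU1),(OTU2,(OTU35,OTU11)))),(OTU68,OTU14)),OTU69)),OTU17),(OTU64,((OTU48,OTU61),OTU9)),OTU45).
That clade contains 20 terminal taxa: OTU1, OTU10, OTU11, OTU14, OTU17, OTU2, OTU24, OTU25, OTU35, OTU40, OTU43, OTU45, OTU48, OTU55, OTU61, OTU64, OTU68, OTU69, OTU71, OTU9.

20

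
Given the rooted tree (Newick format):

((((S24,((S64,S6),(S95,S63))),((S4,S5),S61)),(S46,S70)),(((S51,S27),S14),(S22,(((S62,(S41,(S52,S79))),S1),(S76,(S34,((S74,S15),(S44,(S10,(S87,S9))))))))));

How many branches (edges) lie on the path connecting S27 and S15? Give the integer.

The MRCA of S27 and S15 is the node subtending (((S51,S27),S14),(S22,(((S62,(S41,(S52,S79))),S1),(S76,(S34,((S74,S15),(S44,(S10,(S87,S9))))))))).
From S27 up to that node: 3 branches. From S15 up to the same node: 7 branches. Total: 3 + 7 = 10.

10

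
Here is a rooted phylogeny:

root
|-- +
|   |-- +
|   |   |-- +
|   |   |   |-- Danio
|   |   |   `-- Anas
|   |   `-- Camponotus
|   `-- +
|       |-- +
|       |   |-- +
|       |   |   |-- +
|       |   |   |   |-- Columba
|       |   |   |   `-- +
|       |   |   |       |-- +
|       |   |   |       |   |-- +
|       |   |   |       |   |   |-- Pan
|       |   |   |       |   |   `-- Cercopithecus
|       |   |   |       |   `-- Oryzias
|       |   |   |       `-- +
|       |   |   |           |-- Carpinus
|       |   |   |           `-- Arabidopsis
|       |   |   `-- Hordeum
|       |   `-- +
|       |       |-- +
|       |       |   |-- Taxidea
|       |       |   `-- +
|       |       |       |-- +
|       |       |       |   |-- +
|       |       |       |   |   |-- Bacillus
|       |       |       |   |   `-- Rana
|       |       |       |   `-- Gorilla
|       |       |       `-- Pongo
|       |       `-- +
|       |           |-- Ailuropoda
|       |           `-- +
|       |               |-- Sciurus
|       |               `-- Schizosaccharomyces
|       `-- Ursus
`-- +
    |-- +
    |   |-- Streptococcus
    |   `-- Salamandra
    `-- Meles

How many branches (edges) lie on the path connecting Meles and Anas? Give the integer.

The MRCA of Meles and Anas is the root of the tree.
From Meles up to that node: 2 branches. From Anas up to the same node: 4 branches. Total: 2 + 4 = 6.

6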